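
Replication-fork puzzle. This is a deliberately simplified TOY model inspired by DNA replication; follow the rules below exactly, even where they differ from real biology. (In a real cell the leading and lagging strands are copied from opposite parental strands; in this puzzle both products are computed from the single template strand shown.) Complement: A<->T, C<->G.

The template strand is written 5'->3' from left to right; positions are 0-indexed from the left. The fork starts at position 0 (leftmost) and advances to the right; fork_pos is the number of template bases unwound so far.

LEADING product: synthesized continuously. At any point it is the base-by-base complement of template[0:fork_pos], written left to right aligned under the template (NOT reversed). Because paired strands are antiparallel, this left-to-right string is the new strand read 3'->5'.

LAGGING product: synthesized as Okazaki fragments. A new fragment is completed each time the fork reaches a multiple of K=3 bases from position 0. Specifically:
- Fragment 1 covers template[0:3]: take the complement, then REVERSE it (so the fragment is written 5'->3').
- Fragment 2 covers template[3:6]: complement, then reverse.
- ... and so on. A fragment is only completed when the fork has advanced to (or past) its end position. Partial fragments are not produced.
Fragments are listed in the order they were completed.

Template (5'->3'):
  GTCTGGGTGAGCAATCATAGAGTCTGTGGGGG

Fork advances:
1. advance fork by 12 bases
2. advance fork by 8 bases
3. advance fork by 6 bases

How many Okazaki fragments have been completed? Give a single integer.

Step 1: advance 12 -> fork_pos = 0 + 12 = 12. Reached multiple(s) of 3: 3, 6, 9, 12 -> fragments 1-4 completed (4 total).
Step 2: advance 8 -> fork_pos = 12 + 8 = 20. Reached multiple(s) of 3: 15, 18 -> fragments 5-6 completed (6 total).
Step 3: advance 6 -> fork_pos = 20 + 6 = 26. Reached multiple(s) of 3: 21, 24 -> fragments 7-8 completed (8 total).
Check: final fork_pos = 26; the multiples of 3 that are <= 26 are 3..24 -> 26 // 3 = 8 completed fragment(s).

Answer: 8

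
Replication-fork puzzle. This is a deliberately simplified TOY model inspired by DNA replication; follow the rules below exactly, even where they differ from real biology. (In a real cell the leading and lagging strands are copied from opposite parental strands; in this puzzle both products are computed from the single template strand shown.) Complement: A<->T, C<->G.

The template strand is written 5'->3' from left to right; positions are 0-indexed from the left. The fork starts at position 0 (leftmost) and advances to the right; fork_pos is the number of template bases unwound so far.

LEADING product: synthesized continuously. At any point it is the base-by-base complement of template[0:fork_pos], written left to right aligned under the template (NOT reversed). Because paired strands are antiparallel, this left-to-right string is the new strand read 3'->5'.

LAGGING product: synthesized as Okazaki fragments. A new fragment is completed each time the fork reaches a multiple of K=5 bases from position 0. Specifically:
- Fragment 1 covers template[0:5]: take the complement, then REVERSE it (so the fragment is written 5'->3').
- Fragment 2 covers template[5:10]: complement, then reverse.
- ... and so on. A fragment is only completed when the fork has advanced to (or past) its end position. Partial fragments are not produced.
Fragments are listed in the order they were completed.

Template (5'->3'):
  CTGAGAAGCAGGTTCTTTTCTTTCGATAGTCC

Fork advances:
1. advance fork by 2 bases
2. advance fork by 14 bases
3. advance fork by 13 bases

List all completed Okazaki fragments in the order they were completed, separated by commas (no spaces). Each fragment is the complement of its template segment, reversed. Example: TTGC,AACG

Step 1: advance 2 -> fork_pos = 0 + 2 = 2. Next multiple of 5 is 5 (not reached); still 0 fragment(s).
Step 2: advance 14 -> fork_pos = 2 + 14 = 16. Reached multiple(s) of 5: 5, 10, 15 -> fragments 1-3 completed (3 total).
Step 3: advance 13 -> fork_pos = 16 + 13 = 29. Reached multiple(s) of 5: 20, 25 -> fragments 4-5 completed (5 total).
Final fork_pos = 29, so 5 fragment(s) are complete. Build each: template segment -> complement -> reverse.
Fragment 1: template[0:5] = CTGAG -> complement GACTC -> reversed CTCAG
Fragment 2: template[5:10] = AAGCA -> complement TTCGT -> reversed TGCTT
Fragment 3: template[10:15] = GGTTC -> complement CCAAG -> reversed GAACC
Fragment 4: template[15:20] = TTTTC -> complement AAAAG -> reversed GAAAA
Fragment 5: template[20:25] = TTTCG -> complement AAAGC -> reversed CGAAA

Answer: CTCAG,TGCTT,GAACC,GAAAA,CGAAA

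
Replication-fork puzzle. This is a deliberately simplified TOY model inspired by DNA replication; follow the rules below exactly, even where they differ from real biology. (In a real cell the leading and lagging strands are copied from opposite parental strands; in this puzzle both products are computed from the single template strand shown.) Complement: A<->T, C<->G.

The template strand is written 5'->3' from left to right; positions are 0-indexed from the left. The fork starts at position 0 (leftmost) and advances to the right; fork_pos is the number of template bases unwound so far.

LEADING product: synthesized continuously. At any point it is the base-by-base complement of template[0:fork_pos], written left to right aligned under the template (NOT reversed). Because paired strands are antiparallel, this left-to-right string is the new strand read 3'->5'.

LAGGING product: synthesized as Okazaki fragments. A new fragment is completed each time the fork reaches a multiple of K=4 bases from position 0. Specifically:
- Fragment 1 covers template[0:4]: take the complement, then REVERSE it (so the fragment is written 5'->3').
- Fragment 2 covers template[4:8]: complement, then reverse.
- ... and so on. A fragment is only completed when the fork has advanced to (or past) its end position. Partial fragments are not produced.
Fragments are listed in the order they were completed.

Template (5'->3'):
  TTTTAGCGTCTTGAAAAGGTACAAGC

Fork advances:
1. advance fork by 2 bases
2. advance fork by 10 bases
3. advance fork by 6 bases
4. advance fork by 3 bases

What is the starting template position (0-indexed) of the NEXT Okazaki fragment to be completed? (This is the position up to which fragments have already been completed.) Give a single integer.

Answer: 20

Derivation:
Step 1: advance 2 -> fork_pos = 0 + 2 = 2. Next multiple of 4 is 4 (not reached); still 0 fragment(s).
Step 2: advance 10 -> fork_pos = 2 + 10 = 12. Reached multiple(s) of 4: 4, 8, 12 -> fragments 1-3 completed (3 total).
Step 3: advance 6 -> fork_pos = 12 + 6 = 18. Reached multiple(s) of 4: 16 -> fragment 4 completed (4 total).
Step 4: advance 3 -> fork_pos = 18 + 3 = 21. Reached multiple(s) of 4: 20 -> fragment 5 completed (5 total).
5 fragment(s) completed, covering template[0:20] (5 x 4 = 20). The next fragment, fragment 6, covers template[20:24], so it starts at position 20.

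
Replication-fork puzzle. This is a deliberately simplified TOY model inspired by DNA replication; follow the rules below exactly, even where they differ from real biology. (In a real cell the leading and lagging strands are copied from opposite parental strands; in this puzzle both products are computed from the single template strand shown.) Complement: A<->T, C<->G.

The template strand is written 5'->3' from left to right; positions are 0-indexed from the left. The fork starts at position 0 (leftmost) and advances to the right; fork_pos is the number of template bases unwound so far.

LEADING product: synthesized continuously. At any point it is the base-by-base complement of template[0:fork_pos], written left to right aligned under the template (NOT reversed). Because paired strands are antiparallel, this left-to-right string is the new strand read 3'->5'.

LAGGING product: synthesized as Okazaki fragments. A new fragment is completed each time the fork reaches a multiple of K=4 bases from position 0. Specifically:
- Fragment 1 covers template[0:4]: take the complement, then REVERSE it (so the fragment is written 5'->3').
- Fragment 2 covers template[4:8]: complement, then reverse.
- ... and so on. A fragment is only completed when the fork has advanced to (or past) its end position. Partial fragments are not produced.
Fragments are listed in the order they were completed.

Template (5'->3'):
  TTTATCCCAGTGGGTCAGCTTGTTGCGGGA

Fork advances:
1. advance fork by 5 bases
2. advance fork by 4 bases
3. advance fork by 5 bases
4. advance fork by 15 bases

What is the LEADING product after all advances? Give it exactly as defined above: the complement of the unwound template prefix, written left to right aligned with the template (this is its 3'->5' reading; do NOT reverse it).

Step 1: advance 5 -> fork_pos = 0 + 5 = 5.
Step 2: advance 4 -> fork_pos = 5 + 4 = 9.
Step 3: advance 5 -> fork_pos = 9 + 5 = 14.
Step 4: advance 15 -> fork_pos = 14 + 15 = 29.
Unwound prefix: template[0:29] = TTTATCCCAGTGGGTCAGCTTGTTGCGGG
Complement it base by base (A<->T, C<->G), keeping left-to-right order:
  [0:5] TTTAT -> AAATA
  [5:10] CCCAG -> GGGTC
  [10:15] TGGGT -> ACCCA
  [15:20] CAGCT -> GTCGA
  [20:25] TGTTG -> ACAAC
  [25:29] CGGG -> GCCC
Concatenate: AAATAGGGTCACCCAGTCGAACAACGCCC (length 29; written aligned with the template, i.e. 3'->5').

Answer: AAATAGGGTCACCCAGTCGAACAACGCCC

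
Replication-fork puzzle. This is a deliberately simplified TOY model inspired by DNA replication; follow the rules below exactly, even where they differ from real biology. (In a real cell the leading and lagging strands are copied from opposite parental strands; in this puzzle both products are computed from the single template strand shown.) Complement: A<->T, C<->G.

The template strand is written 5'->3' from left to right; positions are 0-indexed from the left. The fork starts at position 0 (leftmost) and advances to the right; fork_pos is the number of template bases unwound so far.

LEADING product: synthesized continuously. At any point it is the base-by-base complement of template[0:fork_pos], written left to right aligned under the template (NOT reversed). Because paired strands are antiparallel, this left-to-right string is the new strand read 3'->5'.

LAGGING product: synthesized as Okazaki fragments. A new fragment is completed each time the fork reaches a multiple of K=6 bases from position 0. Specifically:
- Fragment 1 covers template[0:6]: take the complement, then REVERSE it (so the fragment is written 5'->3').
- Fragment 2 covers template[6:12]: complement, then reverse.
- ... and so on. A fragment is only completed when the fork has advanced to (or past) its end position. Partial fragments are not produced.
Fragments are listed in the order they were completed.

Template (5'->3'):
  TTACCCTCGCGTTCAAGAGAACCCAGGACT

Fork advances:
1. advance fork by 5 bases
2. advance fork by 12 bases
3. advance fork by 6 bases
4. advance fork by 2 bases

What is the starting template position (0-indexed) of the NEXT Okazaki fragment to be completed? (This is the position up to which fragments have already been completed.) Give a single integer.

Step 1: advance 5 -> fork_pos = 0 + 5 = 5. Next multiple of 6 is 6 (not reached); still 0 fragment(s).
Step 2: advance 12 -> fork_pos = 5 + 12 = 17. Reached multiple(s) of 6: 6, 12 -> fragments 1-2 completed (2 total).
Step 3: advance 6 -> fork_pos = 17 + 6 = 23. Reached multiple(s) of 6: 18 -> fragment 3 completed (3 total).
Step 4: advance 2 -> fork_pos = 23 + 2 = 25. Reached multiple(s) of 6: 24 -> fragment 4 completed (4 total).
4 fragment(s) completed, covering template[0:24] (4 x 6 = 24). The next fragment, fragment 5, covers template[24:30], so it starts at position 24.

Answer: 24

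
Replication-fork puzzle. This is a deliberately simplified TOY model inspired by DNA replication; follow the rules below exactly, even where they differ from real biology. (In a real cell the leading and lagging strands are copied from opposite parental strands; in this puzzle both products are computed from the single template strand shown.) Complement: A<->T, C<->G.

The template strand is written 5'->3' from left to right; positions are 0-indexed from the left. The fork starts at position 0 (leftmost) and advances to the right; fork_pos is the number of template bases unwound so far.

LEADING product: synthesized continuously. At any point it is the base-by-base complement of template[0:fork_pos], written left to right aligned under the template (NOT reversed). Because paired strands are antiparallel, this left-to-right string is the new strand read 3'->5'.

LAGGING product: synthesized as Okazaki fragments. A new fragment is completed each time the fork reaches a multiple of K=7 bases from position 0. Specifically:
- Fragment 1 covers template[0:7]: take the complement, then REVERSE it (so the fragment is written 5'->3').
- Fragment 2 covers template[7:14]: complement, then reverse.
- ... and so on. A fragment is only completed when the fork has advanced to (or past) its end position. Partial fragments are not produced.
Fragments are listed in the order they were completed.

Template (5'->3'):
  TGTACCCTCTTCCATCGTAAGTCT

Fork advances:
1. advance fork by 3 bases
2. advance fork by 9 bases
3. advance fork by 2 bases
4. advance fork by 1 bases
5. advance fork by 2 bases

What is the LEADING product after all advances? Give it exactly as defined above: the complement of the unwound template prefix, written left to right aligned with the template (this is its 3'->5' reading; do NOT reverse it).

Step 1: advance 3 -> fork_pos = 0 + 3 = 3.
Step 2: advance 9 -> fork_pos = 3 + 9 = 12.
Step 3: advance 2 -> fork_pos = 12 + 2 = 14.
Step 4: advance 1 -> fork_pos = 14 + 1 = 15.
Step 5: advance 2 -> fork_pos = 15 + 2 = 17.
Unwound prefix: template[0:17] = TGTACCCTCTTCCATCG
Complement it base by base (A<->T, C<->G), keeping left-to-right order:
  [0:5] TGTAC -> ACATG
  [5:10] CCTCT -> GGAGA
  [10:15] TCCAT -> AGGTA
  [15:17] CG -> GC
Concatenate: ACATGGGAGAAGGTAGC (length 17; written aligned with the template, i.e. 3'->5').

Answer: ACATGGGAGAAGGTAGC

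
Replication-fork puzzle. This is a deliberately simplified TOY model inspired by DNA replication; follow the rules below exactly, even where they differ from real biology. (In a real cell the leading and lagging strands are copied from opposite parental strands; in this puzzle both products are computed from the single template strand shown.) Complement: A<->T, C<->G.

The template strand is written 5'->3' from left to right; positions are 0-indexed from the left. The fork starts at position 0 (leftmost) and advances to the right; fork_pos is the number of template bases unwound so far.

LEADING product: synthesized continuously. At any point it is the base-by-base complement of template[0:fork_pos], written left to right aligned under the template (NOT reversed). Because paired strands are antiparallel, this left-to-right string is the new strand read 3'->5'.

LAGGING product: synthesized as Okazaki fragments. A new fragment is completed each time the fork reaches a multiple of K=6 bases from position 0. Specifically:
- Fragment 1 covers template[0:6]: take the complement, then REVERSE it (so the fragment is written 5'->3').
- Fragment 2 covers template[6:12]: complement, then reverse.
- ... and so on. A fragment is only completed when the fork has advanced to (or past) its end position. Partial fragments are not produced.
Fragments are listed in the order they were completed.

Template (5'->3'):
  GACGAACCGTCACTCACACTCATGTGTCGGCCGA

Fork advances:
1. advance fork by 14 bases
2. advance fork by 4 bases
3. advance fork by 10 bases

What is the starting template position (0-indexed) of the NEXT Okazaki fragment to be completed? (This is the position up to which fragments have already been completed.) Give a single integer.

Answer: 24

Derivation:
Step 1: advance 14 -> fork_pos = 0 + 14 = 14. Reached multiple(s) of 6: 6, 12 -> fragments 1-2 completed (2 total).
Step 2: advance 4 -> fork_pos = 14 + 4 = 18. Reached multiple(s) of 6: 18 -> fragment 3 completed (3 total).
Step 3: advance 10 -> fork_pos = 18 + 10 = 28. Reached multiple(s) of 6: 24 -> fragment 4 completed (4 total).
4 fragment(s) completed, covering template[0:24] (4 x 6 = 24). The next fragment, fragment 5, covers template[24:30], so it starts at position 24.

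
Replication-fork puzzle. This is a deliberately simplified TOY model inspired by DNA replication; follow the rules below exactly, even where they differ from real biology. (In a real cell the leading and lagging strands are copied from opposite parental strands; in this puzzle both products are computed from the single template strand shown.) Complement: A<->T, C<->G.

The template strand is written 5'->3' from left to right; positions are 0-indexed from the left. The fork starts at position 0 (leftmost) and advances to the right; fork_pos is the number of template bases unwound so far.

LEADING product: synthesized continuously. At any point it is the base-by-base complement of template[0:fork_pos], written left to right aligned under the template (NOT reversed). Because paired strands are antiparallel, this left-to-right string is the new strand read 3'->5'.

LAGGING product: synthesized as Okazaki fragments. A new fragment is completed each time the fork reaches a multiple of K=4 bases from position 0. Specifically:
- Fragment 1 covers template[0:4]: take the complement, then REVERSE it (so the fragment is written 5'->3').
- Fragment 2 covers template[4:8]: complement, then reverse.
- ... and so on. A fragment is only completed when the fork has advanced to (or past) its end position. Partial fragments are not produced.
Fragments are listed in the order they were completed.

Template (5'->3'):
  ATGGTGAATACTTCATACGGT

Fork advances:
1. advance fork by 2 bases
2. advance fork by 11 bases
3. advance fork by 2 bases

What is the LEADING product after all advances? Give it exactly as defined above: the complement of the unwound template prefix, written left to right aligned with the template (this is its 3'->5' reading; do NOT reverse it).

Step 1: advance 2 -> fork_pos = 0 + 2 = 2.
Step 2: advance 11 -> fork_pos = 2 + 11 = 13.
Step 3: advance 2 -> fork_pos = 13 + 2 = 15.
Unwound prefix: template[0:15] = ATGGTGAATACTTCA
Complement it base by base (A<->T, C<->G), keeping left-to-right order:
  [0:5] ATGGT -> TACCA
  [5:10] GAATA -> CTTAT
  [10:15] CTTCA -> GAAGT
Concatenate: TACCACTTATGAAGT (length 15; written aligned with the template, i.e. 3'->5').

Answer: TACCACTTATGAAGT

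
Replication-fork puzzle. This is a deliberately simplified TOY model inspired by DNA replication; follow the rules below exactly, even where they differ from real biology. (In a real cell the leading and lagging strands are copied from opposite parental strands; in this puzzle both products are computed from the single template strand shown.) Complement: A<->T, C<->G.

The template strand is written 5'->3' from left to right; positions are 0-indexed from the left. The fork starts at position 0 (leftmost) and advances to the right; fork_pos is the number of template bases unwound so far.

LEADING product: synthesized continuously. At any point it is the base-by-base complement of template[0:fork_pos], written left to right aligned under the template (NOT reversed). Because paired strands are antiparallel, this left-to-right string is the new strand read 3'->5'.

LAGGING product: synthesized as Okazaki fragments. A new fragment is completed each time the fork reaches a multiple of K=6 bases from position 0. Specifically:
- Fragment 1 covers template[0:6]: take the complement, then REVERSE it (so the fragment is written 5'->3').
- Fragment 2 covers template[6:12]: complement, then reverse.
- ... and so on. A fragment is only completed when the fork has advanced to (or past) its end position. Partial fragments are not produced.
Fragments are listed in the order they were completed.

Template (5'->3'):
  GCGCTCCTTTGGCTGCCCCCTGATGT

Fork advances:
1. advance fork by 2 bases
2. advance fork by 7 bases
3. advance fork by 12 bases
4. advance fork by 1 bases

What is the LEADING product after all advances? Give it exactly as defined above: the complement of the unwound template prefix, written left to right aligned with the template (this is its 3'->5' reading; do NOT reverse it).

Answer: CGCGAGGAAACCGACGGGGGAC

Derivation:
Step 1: advance 2 -> fork_pos = 0 + 2 = 2.
Step 2: advance 7 -> fork_pos = 2 + 7 = 9.
Step 3: advance 12 -> fork_pos = 9 + 12 = 21.
Step 4: advance 1 -> fork_pos = 21 + 1 = 22.
Unwound prefix: template[0:22] = GCGCTCCTTTGGCTGCCCCCTG
Complement it base by base (A<->T, C<->G), keeping left-to-right order:
  [0:5] GCGCT -> CGCGA
  [5:10] CCTTT -> GGAAA
  [10:15] GGCTG -> CCGAC
  [15:20] CCCCC -> GGGGG
  [20:22] TG -> AC
Concatenate: CGCGAGGAAACCGACGGGGGAC (length 22; written aligned with the template, i.e. 3'->5').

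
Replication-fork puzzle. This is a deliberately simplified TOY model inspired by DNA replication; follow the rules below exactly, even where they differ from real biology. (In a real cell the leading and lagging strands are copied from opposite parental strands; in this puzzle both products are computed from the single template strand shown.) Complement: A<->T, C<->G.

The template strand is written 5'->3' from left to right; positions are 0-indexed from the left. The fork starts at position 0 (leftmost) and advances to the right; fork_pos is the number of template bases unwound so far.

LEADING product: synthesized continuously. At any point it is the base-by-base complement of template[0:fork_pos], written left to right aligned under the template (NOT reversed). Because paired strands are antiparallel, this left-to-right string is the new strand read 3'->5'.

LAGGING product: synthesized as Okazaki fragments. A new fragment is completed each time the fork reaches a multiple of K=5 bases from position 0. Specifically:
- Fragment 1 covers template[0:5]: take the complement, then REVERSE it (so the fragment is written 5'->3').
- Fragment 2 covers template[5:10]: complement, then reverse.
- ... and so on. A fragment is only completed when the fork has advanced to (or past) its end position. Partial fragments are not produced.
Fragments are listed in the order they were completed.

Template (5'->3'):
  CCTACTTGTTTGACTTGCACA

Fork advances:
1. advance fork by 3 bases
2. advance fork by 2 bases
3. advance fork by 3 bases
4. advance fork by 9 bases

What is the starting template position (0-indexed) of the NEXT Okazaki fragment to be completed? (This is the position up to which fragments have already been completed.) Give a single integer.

Answer: 15

Derivation:
Step 1: advance 3 -> fork_pos = 0 + 3 = 3. Next multiple of 5 is 5 (not reached); still 0 fragment(s).
Step 2: advance 2 -> fork_pos = 3 + 2 = 5. Reached multiple(s) of 5: 5 -> fragment 1 completed (1 total).
Step 3: advance 3 -> fork_pos = 5 + 3 = 8. Next multiple of 5 is 10 (not reached); still 1 fragment(s).
Step 4: advance 9 -> fork_pos = 8 + 9 = 17. Reached multiple(s) of 5: 10, 15 -> fragments 2-3 completed (3 total).
3 fragment(s) completed, covering template[0:15] (3 x 5 = 15). The next fragment, fragment 4, covers template[15:20], so it starts at position 15.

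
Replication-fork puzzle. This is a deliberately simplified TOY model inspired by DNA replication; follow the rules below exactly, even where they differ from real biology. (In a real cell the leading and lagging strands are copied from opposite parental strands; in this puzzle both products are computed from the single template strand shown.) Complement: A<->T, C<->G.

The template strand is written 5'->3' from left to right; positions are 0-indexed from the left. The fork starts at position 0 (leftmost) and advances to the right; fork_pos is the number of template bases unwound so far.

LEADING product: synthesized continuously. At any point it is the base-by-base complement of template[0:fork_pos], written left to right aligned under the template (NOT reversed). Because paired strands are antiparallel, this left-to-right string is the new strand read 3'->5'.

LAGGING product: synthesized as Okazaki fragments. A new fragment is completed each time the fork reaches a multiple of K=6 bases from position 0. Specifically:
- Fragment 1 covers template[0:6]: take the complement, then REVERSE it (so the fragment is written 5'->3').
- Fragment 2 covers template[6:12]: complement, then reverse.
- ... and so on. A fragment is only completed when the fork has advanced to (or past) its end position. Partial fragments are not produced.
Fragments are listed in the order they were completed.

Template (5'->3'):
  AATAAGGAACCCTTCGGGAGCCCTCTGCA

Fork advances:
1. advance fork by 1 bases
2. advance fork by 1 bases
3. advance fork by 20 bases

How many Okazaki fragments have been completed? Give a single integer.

Step 1: advance 1 -> fork_pos = 0 + 1 = 1. Next multiple of 6 is 6 (not reached); still 0 fragment(s).
Step 2: advance 1 -> fork_pos = 1 + 1 = 2. Next multiple of 6 is 6 (not reached); still 0 fragment(s).
Step 3: advance 20 -> fork_pos = 2 + 20 = 22. Reached multiple(s) of 6: 6, 12, 18 -> fragments 1-3 completed (3 total).
Check: final fork_pos = 22; the multiples of 6 that are <= 22 are 6..18 -> 22 // 6 = 3 completed fragment(s).

Answer: 3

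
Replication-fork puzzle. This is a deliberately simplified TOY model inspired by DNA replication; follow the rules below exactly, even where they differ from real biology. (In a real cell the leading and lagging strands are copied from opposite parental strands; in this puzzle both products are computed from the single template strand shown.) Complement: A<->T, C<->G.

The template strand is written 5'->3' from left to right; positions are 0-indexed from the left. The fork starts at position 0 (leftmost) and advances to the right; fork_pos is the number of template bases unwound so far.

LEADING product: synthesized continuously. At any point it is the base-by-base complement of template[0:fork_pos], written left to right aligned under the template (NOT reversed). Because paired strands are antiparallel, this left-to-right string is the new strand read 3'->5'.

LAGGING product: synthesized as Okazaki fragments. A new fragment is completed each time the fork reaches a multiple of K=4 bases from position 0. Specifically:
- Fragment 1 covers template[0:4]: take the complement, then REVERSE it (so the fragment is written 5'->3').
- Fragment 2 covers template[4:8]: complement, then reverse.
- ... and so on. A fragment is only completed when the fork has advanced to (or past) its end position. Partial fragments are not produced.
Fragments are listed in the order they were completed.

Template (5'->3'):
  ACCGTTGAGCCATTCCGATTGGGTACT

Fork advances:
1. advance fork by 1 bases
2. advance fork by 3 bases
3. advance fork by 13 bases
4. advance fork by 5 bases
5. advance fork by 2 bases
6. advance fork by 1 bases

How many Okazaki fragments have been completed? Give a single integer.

Step 1: advance 1 -> fork_pos = 0 + 1 = 1. Next multiple of 4 is 4 (not reached); still 0 fragment(s).
Step 2: advance 3 -> fork_pos = 1 + 3 = 4. Reached multiple(s) of 4: 4 -> fragment 1 completed (1 total).
Step 3: advance 13 -> fork_pos = 4 + 13 = 17. Reached multiple(s) of 4: 8, 12, 16 -> fragments 2-4 completed (4 total).
Step 4: advance 5 -> fork_pos = 17 + 5 = 22. Reached multiple(s) of 4: 20 -> fragment 5 completed (5 total).
Step 5: advance 2 -> fork_pos = 22 + 2 = 24. Reached multiple(s) of 4: 24 -> fragment 6 completed (6 total).
Step 6: advance 1 -> fork_pos = 24 + 1 = 25. Next multiple of 4 is 28 (not reached); still 6 fragment(s).
Check: final fork_pos = 25; the multiples of 4 that are <= 25 are 4..24 -> 25 // 4 = 6 completed fragment(s).

Answer: 6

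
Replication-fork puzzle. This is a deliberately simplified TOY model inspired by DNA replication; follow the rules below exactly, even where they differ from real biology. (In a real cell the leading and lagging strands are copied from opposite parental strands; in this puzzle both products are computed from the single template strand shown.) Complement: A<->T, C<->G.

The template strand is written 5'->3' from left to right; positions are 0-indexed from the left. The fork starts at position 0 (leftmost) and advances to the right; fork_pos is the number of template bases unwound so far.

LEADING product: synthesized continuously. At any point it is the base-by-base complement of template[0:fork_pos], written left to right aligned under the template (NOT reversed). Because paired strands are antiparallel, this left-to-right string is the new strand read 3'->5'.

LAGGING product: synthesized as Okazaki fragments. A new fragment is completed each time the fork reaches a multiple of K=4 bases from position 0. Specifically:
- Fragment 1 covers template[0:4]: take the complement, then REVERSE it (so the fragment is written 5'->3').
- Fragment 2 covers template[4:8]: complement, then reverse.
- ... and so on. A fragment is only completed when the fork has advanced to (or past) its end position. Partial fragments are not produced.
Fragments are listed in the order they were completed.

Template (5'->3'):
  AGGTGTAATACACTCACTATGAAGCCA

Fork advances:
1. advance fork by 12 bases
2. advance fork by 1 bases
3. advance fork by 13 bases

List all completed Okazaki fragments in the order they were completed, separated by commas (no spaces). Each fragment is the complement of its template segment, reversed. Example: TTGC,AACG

Answer: ACCT,TTAC,TGTA,TGAG,ATAG,CTTC

Derivation:
Step 1: advance 12 -> fork_pos = 0 + 12 = 12. Reached multiple(s) of 4: 4, 8, 12 -> fragments 1-3 completed (3 total).
Step 2: advance 1 -> fork_pos = 12 + 1 = 13. Next multiple of 4 is 16 (not reached); still 3 fragment(s).
Step 3: advance 13 -> fork_pos = 13 + 13 = 26. Reached multiple(s) of 4: 16, 20, 24 -> fragments 4-6 completed (6 total).
Final fork_pos = 26, so 6 fragment(s) are complete. Build each: template segment -> complement -> reverse.
Fragment 1: template[0:4] = AGGT -> complement TCCA -> reversed ACCT
Fragment 2: template[4:8] = GTAA -> complement CATT -> reversed TTAC
Fragment 3: template[8:12] = TACA -> complement ATGT -> reversed TGTA
Fragment 4: template[12:16] = CTCA -> complement GAGT -> reversed TGAG
Fragment 5: template[16:20] = CTAT -> complement GATA -> reversed ATAG
Fragment 6: template[20:24] = GAAG -> complement CTTC -> reversed CTTC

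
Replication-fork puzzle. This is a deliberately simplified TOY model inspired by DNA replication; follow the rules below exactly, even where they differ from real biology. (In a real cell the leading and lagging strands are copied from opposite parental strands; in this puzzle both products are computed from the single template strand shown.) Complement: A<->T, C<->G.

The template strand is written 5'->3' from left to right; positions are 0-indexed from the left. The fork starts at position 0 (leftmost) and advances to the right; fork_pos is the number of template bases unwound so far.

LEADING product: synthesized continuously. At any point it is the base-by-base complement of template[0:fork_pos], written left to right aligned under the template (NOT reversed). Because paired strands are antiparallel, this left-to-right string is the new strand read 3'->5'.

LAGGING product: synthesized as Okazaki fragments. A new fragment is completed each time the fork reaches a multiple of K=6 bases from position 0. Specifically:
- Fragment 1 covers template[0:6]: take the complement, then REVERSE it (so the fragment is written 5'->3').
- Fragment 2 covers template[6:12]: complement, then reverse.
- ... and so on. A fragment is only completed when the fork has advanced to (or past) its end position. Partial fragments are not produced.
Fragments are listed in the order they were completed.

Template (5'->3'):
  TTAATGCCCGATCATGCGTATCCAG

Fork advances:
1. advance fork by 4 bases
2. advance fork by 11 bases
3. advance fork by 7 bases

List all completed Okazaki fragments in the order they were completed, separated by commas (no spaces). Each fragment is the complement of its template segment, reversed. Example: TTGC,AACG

Answer: CATTAA,ATCGGG,CGCATG

Derivation:
Step 1: advance 4 -> fork_pos = 0 + 4 = 4. Next multiple of 6 is 6 (not reached); still 0 fragment(s).
Step 2: advance 11 -> fork_pos = 4 + 11 = 15. Reached multiple(s) of 6: 6, 12 -> fragments 1-2 completed (2 total).
Step 3: advance 7 -> fork_pos = 15 + 7 = 22. Reached multiple(s) of 6: 18 -> fragment 3 completed (3 total).
Final fork_pos = 22, so 3 fragment(s) are complete. Build each: template segment -> complement -> reverse.
Fragment 1: template[0:6] = TTAATG -> complement AATTAC -> reversed CATTAA
Fragment 2: template[6:12] = CCCGAT -> complement GGGCTA -> reversed ATCGGG
Fragment 3: template[12:18] = CATGCG -> complement GTACGC -> reversed CGCATG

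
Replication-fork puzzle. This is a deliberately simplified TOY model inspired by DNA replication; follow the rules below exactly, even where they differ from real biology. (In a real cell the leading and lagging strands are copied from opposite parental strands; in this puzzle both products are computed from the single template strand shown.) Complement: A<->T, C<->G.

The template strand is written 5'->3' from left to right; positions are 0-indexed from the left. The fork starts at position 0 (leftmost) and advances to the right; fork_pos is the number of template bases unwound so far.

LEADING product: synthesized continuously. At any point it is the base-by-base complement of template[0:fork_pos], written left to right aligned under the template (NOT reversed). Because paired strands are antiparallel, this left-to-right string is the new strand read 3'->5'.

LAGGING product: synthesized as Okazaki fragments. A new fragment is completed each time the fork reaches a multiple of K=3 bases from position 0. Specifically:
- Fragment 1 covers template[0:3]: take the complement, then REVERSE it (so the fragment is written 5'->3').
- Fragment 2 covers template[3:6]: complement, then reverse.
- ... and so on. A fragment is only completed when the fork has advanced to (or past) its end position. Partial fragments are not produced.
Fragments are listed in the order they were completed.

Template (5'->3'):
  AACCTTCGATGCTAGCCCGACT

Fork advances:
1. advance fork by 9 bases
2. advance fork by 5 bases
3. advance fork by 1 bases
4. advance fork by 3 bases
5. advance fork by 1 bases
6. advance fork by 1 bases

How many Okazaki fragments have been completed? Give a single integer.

Answer: 6

Derivation:
Step 1: advance 9 -> fork_pos = 0 + 9 = 9. Reached multiple(s) of 3: 3, 6, 9 -> fragments 1-3 completed (3 total).
Step 2: advance 5 -> fork_pos = 9 + 5 = 14. Reached multiple(s) of 3: 12 -> fragment 4 completed (4 total).
Step 3: advance 1 -> fork_pos = 14 + 1 = 15. Reached multiple(s) of 3: 15 -> fragment 5 completed (5 total).
Step 4: advance 3 -> fork_pos = 15 + 3 = 18. Reached multiple(s) of 3: 18 -> fragment 6 completed (6 total).
Step 5: advance 1 -> fork_pos = 18 + 1 = 19. Next multiple of 3 is 21 (not reached); still 6 fragment(s).
Step 6: advance 1 -> fork_pos = 19 + 1 = 20. Next multiple of 3 is 21 (not reached); still 6 fragment(s).
Check: final fork_pos = 20; the multiples of 3 that are <= 20 are 3..18 -> 20 // 3 = 6 completed fragment(s).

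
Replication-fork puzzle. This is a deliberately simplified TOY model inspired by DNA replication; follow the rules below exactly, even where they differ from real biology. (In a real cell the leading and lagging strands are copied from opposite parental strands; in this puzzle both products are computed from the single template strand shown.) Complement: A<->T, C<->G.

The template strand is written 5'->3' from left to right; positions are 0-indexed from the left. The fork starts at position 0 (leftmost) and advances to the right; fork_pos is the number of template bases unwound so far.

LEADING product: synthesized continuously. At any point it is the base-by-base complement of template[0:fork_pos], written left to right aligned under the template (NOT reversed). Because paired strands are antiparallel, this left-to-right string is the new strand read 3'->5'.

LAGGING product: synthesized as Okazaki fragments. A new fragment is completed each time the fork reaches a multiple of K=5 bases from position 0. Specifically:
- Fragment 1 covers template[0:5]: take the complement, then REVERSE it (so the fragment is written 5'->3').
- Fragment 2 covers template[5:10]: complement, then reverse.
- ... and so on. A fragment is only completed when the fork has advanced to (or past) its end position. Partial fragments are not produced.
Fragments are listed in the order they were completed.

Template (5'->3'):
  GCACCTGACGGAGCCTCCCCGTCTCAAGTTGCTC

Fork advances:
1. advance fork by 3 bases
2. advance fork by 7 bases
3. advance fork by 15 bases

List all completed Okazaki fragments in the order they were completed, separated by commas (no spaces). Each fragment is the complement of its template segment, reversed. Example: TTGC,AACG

Step 1: advance 3 -> fork_pos = 0 + 3 = 3. Next multiple of 5 is 5 (not reached); still 0 fragment(s).
Step 2: advance 7 -> fork_pos = 3 + 7 = 10. Reached multiple(s) of 5: 5, 10 -> fragments 1-2 completed (2 total).
Step 3: advance 15 -> fork_pos = 10 + 15 = 25. Reached multiple(s) of 5: 15, 20, 25 -> fragments 3-5 completed (5 total).
Final fork_pos = 25, so 5 fragment(s) are complete. Build each: template segment -> complement -> reverse.
Fragment 1: template[0:5] = GCACC -> complement CGTGG -> reversed GGTGC
Fragment 2: template[5:10] = TGACG -> complement ACTGC -> reversed CGTCA
Fragment 3: template[10:15] = GAGCC -> complement CTCGG -> reversed GGCTC
Fragment 4: template[15:20] = TCCCC -> complement AGGGG -> reversed GGGGA
Fragment 5: template[20:25] = GTCTC -> complement CAGAG -> reversed GAGAC

Answer: GGTGC,CGTCA,GGCTC,GGGGA,GAGAC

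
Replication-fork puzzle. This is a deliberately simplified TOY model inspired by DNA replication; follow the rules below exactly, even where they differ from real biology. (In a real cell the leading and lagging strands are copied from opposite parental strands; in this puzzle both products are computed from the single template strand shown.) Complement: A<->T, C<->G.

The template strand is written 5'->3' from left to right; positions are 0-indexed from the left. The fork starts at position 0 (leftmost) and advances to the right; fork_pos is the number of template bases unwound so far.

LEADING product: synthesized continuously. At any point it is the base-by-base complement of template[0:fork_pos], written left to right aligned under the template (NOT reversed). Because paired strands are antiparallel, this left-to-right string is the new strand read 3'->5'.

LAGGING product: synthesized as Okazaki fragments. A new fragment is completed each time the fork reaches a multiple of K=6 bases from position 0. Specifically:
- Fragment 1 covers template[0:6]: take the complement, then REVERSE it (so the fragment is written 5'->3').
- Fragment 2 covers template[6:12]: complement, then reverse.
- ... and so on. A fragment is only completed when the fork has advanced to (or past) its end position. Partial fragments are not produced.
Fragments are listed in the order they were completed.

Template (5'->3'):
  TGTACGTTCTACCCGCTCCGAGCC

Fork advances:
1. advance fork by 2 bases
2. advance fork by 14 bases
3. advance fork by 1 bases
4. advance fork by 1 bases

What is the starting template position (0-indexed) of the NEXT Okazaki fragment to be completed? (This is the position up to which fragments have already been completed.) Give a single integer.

Step 1: advance 2 -> fork_pos = 0 + 2 = 2. Next multiple of 6 is 6 (not reached); still 0 fragment(s).
Step 2: advance 14 -> fork_pos = 2 + 14 = 16. Reached multiple(s) of 6: 6, 12 -> fragments 1-2 completed (2 total).
Step 3: advance 1 -> fork_pos = 16 + 1 = 17. Next multiple of 6 is 18 (not reached); still 2 fragment(s).
Step 4: advance 1 -> fork_pos = 17 + 1 = 18. Reached multiple(s) of 6: 18 -> fragment 3 completed (3 total).
3 fragment(s) completed, covering template[0:18] (3 x 6 = 18). The next fragment, fragment 4, covers template[18:24], so it starts at position 18.

Answer: 18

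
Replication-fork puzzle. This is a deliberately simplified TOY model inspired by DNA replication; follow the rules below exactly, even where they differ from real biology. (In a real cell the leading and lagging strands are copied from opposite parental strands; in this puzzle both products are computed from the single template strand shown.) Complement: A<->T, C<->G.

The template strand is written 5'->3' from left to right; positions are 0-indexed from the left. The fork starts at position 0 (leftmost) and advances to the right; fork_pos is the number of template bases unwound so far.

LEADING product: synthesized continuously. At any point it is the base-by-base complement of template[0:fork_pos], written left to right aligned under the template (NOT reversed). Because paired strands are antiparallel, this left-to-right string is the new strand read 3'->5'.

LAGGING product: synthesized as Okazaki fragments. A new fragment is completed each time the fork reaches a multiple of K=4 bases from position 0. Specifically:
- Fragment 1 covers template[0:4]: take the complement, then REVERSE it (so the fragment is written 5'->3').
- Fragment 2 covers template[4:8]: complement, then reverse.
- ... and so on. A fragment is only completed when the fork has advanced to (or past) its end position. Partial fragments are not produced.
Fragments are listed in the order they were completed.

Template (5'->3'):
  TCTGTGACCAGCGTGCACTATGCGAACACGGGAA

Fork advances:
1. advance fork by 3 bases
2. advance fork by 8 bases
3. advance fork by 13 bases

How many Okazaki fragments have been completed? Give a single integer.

Step 1: advance 3 -> fork_pos = 0 + 3 = 3. Next multiple of 4 is 4 (not reached); still 0 fragment(s).
Step 2: advance 8 -> fork_pos = 3 + 8 = 11. Reached multiple(s) of 4: 4, 8 -> fragments 1-2 completed (2 total).
Step 3: advance 13 -> fork_pos = 11 + 13 = 24. Reached multiple(s) of 4: 12, 16, 20, 24 -> fragments 3-6 completed (6 total).
Check: final fork_pos = 24; the multiples of 4 that are <= 24 are 4..24 -> 24 // 4 = 6 completed fragment(s).

Answer: 6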